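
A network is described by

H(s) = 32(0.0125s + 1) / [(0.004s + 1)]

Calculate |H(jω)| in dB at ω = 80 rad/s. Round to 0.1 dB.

32.7 dB

At ω = 80 rad/s:
zero (1 + j80·0.0125) = 1 + j1 → |·| ≈ 1.4142, ∠ ≈ 45.00°
pole (1 + j80·0.004) = 1 + j0.32 → |·| ≈ 1.05, ∠ ≈ 17.74°
|H| = 32 · 1.4142 / (1.05) ≈ 43.099
Gain = 20 log₁₀(43.099) ≈ 32.69 dB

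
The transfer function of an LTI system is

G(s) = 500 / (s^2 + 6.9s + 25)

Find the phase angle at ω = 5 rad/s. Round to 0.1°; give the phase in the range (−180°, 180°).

-90.0°

At s = jω = j5:
quadratic: (j5)² + 6.9·j5 + 25 = 0 + j34.5 → |·| ≈ 34.5, ∠ ≈ 90.00°
∠G = 0.00° − 90.00° = -90.00°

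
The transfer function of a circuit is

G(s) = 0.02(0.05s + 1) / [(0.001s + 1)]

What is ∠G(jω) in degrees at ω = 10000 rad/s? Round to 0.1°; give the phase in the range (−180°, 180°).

At ω = 10000 rad/s:
zero (1 + j10000·0.05) = 1 + j500 → |·| ≈ 500, ∠ ≈ 89.89°
pole (1 + j10000·0.001) = 1 + j10 → |·| ≈ 10.05, ∠ ≈ 84.29°
∠G = (89.89°) − (84.29°) = 5.60°

5.6°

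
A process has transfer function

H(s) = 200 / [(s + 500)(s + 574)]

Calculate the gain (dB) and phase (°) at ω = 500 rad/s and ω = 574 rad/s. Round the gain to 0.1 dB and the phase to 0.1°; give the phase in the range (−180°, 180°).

At s = jω = j500:
pole (s+500): 500 + j500 → |·| = √(500²+500²) = √500000 ≈ 707.11, ∠ = arctan(500/500) ≈ 45.00°
pole (s+574): 574 + j500 → |·| = √(574²+500²) = √579476 ≈ 761.23, ∠ = arctan(500/574) ≈ 41.06°
|H| = 200 / 5.3827e+05 ≈ 0.00037156
Gain = 20 log₁₀(0.00037156) ≈ -68.60 dB
∠H = 0.00° − 86.06° = -86.06°

At s = jω = j574:
pole (s+500): 500 + j574 → |·| = √(500²+574²) = √579476 ≈ 761.23, ∠ = arctan(574/500) ≈ 48.94°
pole (s+574): 574 + j574 → |·| = √(574²+574²) = √658952 ≈ 811.76, ∠ = arctan(574/574) ≈ 45.00°
|H| = 200 / 6.1794e+05 ≈ 0.00032366
Gain = 20 log₁₀(0.00032366) ≈ -69.80 dB
∠H = 0.00° − 93.94° = -93.94°

ω = 500: -68.6 dB, -86.1°; ω = 574: -69.8 dB, -93.9°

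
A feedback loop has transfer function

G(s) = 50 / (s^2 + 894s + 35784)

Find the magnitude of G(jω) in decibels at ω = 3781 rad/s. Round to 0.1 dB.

Substitute s = j3781:
Numerator: 50 = 50 + j0
Denominator: (j3781)^2 + 894(j3781) + 35784 = -14260177 + j3380214
|N| = √(50² + 0²) ≈ 50, ∠N ≈ 0.00°
|D| = √(14260177² + 3380214²) ≈ 1.4655e+07, ∠D ≈ 166.66°
|G| = 50 / 1.4655e+07 ≈ 3.4118e-06
Gain = 20 log₁₀(3.4118e-06) ≈ -109.34 dB

-109.3 dB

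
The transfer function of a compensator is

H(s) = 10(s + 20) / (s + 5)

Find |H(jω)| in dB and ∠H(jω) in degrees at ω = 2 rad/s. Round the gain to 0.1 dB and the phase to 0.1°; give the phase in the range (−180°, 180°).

At s = jω = j2:
zero (s+20): 20 + j2 → |·| = √(20²+2²) = √404 ≈ 20.1, ∠ = arctan(2/20) ≈ 5.71°
pole (s+5): 5 + j2 → |·| = √(5²+2²) = √29 ≈ 5.3852, ∠ = arctan(2/5) ≈ 21.80°
|H| = 10 · 20.1 / 5.3852 ≈ 37.325
Gain = 20 log₁₀(37.325) ≈ 31.44 dB
∠H = 5.71° − 21.80° = -16.09°

31.4 dB, -16.1°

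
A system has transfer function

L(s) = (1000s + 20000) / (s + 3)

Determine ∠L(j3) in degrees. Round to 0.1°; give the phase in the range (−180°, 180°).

-36.5°

Substitute s = j3:
Numerator: 1000(j3) + 20000 = 20000 + j3000
Denominator: (j3) + 3 = 3 + j3
|N| = √(20000² + 3000²) ≈ 20224, ∠N ≈ 8.53°
|D| = √(3² + 3²) ≈ 4.2426, ∠D ≈ 45.00°
∠L = 8.53° − 45.00° = -36.47°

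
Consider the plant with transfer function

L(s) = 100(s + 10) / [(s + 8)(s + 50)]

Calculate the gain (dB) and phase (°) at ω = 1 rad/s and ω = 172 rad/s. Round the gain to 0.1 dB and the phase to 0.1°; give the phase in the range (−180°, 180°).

ω = 1: 7.9 dB, -2.6°; ω = 172: -5.1 dB, -74.5°

At s = jω = j1:
zero (s+10): 10 + j1 → |·| = √(10²+1²) = √101 ≈ 10.05, ∠ = arctan(1/10) ≈ 5.71°
pole (s+8): 8 + j1 → |·| = √(8²+1²) = √65 ≈ 8.0623, ∠ = arctan(1/8) ≈ 7.13°
pole (s+50): 50 + j1 → |·| = √(50²+1²) = √2501 ≈ 50.01, ∠ = arctan(1/50) ≈ 1.15°
|L| = 100 · 10.05 / 403.2 ≈ 2.4926
Gain = 20 log₁₀(2.4926) ≈ 7.93 dB
∠L = 5.71° − 8.28° = -2.57°

At s = jω = j172:
zero (s+10): 10 + j172 → |·| = √(10²+172²) = √29684 ≈ 172.29, ∠ = arctan(172/10) ≈ 86.67°
pole (s+8): 8 + j172 → |·| = √(8²+172²) = √29648 ≈ 172.19, ∠ = arctan(172/8) ≈ 87.34°
pole (s+50): 50 + j172 → |·| = √(50²+172²) = √32084 ≈ 179.12, ∠ = arctan(172/50) ≈ 73.79°
|L| = 100 · 172.29 / 30843 ≈ 0.5586
Gain = 20 log₁₀(0.5586) ≈ -5.06 dB
∠L = 86.67° − 161.13° = -74.46°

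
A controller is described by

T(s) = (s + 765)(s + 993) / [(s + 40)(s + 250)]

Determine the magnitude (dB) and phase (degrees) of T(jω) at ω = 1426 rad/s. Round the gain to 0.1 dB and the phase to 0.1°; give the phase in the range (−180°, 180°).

2.7 dB, -51.5°

At s = jω = j1426:
zero (s+765): 765 + j1426 → |·| = √(765²+1426²) = √2618701 ≈ 1618.2, ∠ = arctan(1426/765) ≈ 61.79°
zero (s+993): 993 + j1426 → |·| = √(993²+1426²) = √3019525 ≈ 1737.7, ∠ = arctan(1426/993) ≈ 55.15°
pole (s+40): 40 + j1426 → |·| = √(40²+1426²) = √2035076 ≈ 1426.6, ∠ = arctan(1426/40) ≈ 88.39°
pole (s+250): 250 + j1426 → |·| = √(250²+1426²) = √2095976 ≈ 1447.7, ∠ = arctan(1426/250) ≈ 80.06°
|T| = 1 · 2.8119e+06 / 2.0653e+06 ≈ 1.3615
Gain = 20 log₁₀(1.3615) ≈ 2.68 dB
∠T = 116.94° − 168.45° = -51.51°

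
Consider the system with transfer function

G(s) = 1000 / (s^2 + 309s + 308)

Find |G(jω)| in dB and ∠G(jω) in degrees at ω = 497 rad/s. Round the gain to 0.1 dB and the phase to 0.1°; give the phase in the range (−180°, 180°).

-49.3 dB, -148.1°

Substitute s = j497:
Numerator: 1000 = 1000 + j0
Denominator: (j497)^2 + 309(j497) + 308 = -246701 + j153573
|N| = √(1000² + 0²) ≈ 1000, ∠N ≈ 0.00°
|D| = √(246701² + 153573²) ≈ 2.906e+05, ∠D ≈ 148.10°
|G| = 1000 / 2.906e+05 ≈ 0.0034412
Gain = 20 log₁₀(0.0034412) ≈ -49.27 dB
∠G = 0.00° − 148.10° = -148.10°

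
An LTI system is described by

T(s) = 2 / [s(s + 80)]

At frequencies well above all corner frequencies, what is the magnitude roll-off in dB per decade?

-40 dB/decade

Each pole contributes −20 dB/decade at high frequency; each zero contributes +20 dB/decade.
Net: 0 zero(s) − 2 pole(s) → -40 dB/decade.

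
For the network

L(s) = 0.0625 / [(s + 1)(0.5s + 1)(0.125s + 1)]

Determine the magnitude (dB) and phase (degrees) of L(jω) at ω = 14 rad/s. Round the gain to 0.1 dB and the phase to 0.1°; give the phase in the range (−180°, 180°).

-70.1 dB, 132.0°

At ω = 14 rad/s:
pole (1 + j14·1) = 1 + j14 → |·| ≈ 14.036, ∠ ≈ 85.91°
pole (1 + j14·0.5) = 1 + j7 → |·| ≈ 7.0711, ∠ ≈ 81.87°
pole (1 + j14·0.125) = 1 + j1.75 → |·| ≈ 2.0156, ∠ ≈ 60.26°
|L| = 0.0625 · 1 / (14.036 · 7.0711 · 2.0156) ≈ 0.00031242
Gain = 20 log₁₀(0.00031242) ≈ -70.11 dB
∠L = (0°) − (85.91° + 81.87° + 60.26°) = -228.04° ≡ 131.96° (principal value)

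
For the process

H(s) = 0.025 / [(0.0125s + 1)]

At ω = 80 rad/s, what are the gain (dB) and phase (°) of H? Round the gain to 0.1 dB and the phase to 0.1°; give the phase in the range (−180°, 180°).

At ω = 80 rad/s:
pole (1 + j80·0.0125) = 1 + j1 → |·| ≈ 1.4142, ∠ ≈ 45.00°
|H| = 0.025 · 1 / (1.4142) ≈ 0.017678
Gain = 20 log₁₀(0.017678) ≈ -35.05 dB
∠H = (0°) − (45.00°) = -45.00°

-35.1 dB, -45.0°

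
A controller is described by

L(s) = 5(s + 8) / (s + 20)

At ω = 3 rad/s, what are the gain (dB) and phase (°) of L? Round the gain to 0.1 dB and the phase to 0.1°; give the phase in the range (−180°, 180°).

At s = jω = j3:
zero (s+8): 8 + j3 → |·| = √(8²+3²) = √73 ≈ 8.544, ∠ = arctan(3/8) ≈ 20.56°
pole (s+20): 20 + j3 → |·| = √(20²+3²) = √409 ≈ 20.224, ∠ = arctan(3/20) ≈ 8.53°
|L| = 5 · 8.544 / 20.224 ≈ 2.1123
Gain = 20 log₁₀(2.1123) ≈ 6.50 dB
∠L = 20.56° − 8.53° = 12.03°

6.5 dB, 12.0°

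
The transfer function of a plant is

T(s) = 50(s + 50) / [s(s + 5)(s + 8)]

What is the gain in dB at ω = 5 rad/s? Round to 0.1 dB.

At s = jω = j5:
zero (s+50): 50 + j5 → |·| = √(50²+5²) = √2525 ≈ 50.249, ∠ = arctan(5/50) ≈ 5.71°
pole (s+5): 5 + j5 → |·| = √(5²+5²) = √50 ≈ 7.0711, ∠ = arctan(5/5) ≈ 45.00°
pole (s+8): 8 + j5 → |·| = √(8²+5²) = √89 ≈ 9.434, ∠ = arctan(5/8) ≈ 32.01°
pole at origin: |s| = 5, ∠ = 90.00° (in denominator)
|T| = 50 · 50.249 / 333.54 ≈ 7.5327
Gain = 20 log₁₀(7.5327) ≈ 17.54 dB

17.5 dB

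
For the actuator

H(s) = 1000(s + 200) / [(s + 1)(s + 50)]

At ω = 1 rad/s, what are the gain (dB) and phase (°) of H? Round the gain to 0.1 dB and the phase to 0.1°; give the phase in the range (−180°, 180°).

69.0 dB, -45.9°

At s = jω = j1:
zero (s+200): 200 + j1 → |·| = √(200²+1²) = √40001 ≈ 200, ∠ = arctan(1/200) ≈ 0.29°
pole (s+1): 1 + j1 → |·| = √(1²+1²) = √2 ≈ 1.4142, ∠ = arctan(1/1) ≈ 45.00°
pole (s+50): 50 + j1 → |·| = √(50²+1²) = √2501 ≈ 50.01, ∠ = arctan(1/50) ≈ 1.15°
|H| = 1000 · 200 / 70.724 ≈ 2827.9
Gain = 20 log₁₀(2827.9) ≈ 69.03 dB
∠H = 0.29° − 46.15° = -45.86°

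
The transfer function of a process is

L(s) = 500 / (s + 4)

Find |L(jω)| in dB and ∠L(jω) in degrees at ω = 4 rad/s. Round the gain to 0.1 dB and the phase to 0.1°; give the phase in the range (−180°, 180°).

38.9 dB, -45.0°

Substitute s = j4:
Numerator: 500 = 500 + j0
Denominator: (j4) + 4 = 4 + j4
|N| = √(500² + 0²) ≈ 500, ∠N ≈ 0.00°
|D| = √(4² + 4²) ≈ 5.6569, ∠D ≈ 45.00°
|L| = 500 / 5.6569 ≈ 88.388
Gain = 20 log₁₀(88.388) ≈ 38.93 dB
∠L = 0.00° − 45.00° = -45.00°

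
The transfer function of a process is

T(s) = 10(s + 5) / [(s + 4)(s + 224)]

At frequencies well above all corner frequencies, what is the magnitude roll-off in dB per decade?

Each pole contributes −20 dB/decade at high frequency; each zero contributes +20 dB/decade.
Net: 1 zero(s) − 2 pole(s) → -20 dB/decade.

-20 dB/decade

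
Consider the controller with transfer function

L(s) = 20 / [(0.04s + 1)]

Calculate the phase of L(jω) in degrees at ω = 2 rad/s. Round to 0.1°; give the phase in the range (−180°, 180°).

At ω = 2 rad/s:
pole (1 + j2·0.04) = 1 + j0.08 → |·| ≈ 1.0032, ∠ ≈ 4.57°
∠L = (0°) − (4.57°) = -4.57°

-4.6°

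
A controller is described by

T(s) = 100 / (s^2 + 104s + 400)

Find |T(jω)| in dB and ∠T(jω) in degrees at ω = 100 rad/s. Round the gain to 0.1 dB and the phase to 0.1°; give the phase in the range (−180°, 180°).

Substitute s = j100:
Numerator: 100 = 100 + j0
Denominator: (j100)^2 + 104(j100) + 400 = -9600 + j10400
|N| = √(100² + 0²) ≈ 100, ∠N ≈ 0.00°
|D| = √(9600² + 10400²) ≈ 14153, ∠D ≈ 132.71°
|T| = 100 / 14153 ≈ 0.0070656
Gain = 20 log₁₀(0.0070656) ≈ -43.02 dB
∠T = 0.00° − 132.71° = -132.71°

-43.0 dB, -132.7°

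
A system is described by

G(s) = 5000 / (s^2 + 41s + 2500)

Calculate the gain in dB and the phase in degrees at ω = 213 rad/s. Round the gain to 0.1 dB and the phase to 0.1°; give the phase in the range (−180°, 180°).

-18.8 dB, -168.5°

At s = jω = j213:
quadratic: (j213)² + 41·j213 + 2500 = -42869 + j8733 → |·| ≈ 43749, ∠ ≈ 168.49°
|G| = 5000 / 43749 ≈ 0.11429
Gain = 20 log₁₀(0.11429) ≈ -18.84 dB
∠G = 0.00° − 168.49° = -168.49°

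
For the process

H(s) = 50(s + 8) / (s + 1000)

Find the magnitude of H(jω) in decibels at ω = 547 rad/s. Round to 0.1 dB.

27.6 dB

At s = jω = j547:
zero (s+8): 8 + j547 → |·| = √(8²+547²) = √299273 ≈ 547.06, ∠ = arctan(547/8) ≈ 89.16°
pole (s+1000): 1000 + j547 → |·| = √(1000²+547²) = √1299209 ≈ 1139.8, ∠ = arctan(547/1000) ≈ 28.68°
|H| = 50 · 547.06 / 1139.8 ≈ 23.998
Gain = 20 log₁₀(23.998) ≈ 27.60 dB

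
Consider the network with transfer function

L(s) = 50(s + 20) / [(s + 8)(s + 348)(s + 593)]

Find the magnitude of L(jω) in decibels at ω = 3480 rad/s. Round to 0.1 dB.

At s = jω = j3480:
zero (s+20): 20 + j3480 → |·| = √(20²+3480²) = √12110800 ≈ 3480.1, ∠ = arctan(3480/20) ≈ 89.67°
pole (s+8): 8 + j3480 → |·| = √(8²+3480²) = √12110464 ≈ 3480, ∠ = arctan(3480/8) ≈ 89.87°
pole (s+348): 348 + j3480 → |·| = √(348²+3480²) = √12231504 ≈ 3497.4, ∠ = arctan(3480/348) ≈ 84.29°
pole (s+593): 593 + j3480 → |·| = √(593²+3480²) = √12462049 ≈ 3530.2, ∠ = arctan(3480/593) ≈ 80.33°
|L| = 50 · 3480.1 / 4.2966e+10 ≈ 4.0498e-06
Gain = 20 log₁₀(4.0498e-06) ≈ -107.85 dB

-107.9 dB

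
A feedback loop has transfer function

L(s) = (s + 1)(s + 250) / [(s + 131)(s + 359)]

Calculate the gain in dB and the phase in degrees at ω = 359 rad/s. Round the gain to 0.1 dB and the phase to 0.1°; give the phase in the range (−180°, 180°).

-1.8 dB, 30.0°

At s = jω = j359:
zero (s+1): 1 + j359 → |·| = √(1²+359²) = √128882 ≈ 359, ∠ = arctan(359/1) ≈ 89.84°
zero (s+250): 250 + j359 → |·| = √(250²+359²) = √191381 ≈ 437.47, ∠ = arctan(359/250) ≈ 55.15°
pole (s+131): 131 + j359 → |·| = √(131²+359²) = √146042 ≈ 382.15, ∠ = arctan(359/131) ≈ 69.95°
pole (s+359): 359 + j359 → |·| = √(359²+359²) = √257762 ≈ 507.7, ∠ = arctan(359/359) ≈ 45.00°
|L| = 1 · 1.5705e+05 / 1.9402e+05 ≈ 0.80945
Gain = 20 log₁₀(0.80945) ≈ -1.84 dB
∠L = 144.99° − 114.95° = 30.04°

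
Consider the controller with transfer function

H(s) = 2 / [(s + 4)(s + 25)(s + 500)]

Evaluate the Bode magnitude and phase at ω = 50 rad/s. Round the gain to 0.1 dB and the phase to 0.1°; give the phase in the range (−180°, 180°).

At s = jω = j50:
pole (s+4): 4 + j50 → |·| = √(4²+50²) = √2516 ≈ 50.16, ∠ = arctan(50/4) ≈ 85.43°
pole (s+25): 25 + j50 → |·| = √(25²+50²) = √3125 ≈ 55.902, ∠ = arctan(50/25) ≈ 63.43°
pole (s+500): 500 + j50 → |·| = √(500²+50²) = √252500 ≈ 502.49, ∠ = arctan(50/500) ≈ 5.71°
|H| = 2 / 1.409e+06 ≈ 1.4194e-06
Gain = 20 log₁₀(1.4194e-06) ≈ -116.96 dB
∠H = 0.00° − 154.57° = -154.57°

-117.0 dB, -154.6°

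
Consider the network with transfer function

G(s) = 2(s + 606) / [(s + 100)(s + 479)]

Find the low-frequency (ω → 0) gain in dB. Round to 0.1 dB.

-31.9 dB

G(0) = 2·606 / (100·479) ≈ 0.025303
20 log₁₀(0.025303) ≈ -31.94 dB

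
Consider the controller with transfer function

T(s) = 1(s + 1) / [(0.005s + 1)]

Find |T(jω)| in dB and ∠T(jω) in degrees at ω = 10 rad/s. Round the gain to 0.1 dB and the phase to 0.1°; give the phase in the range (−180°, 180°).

At ω = 10 rad/s:
zero (1 + j10·1) = 1 + j10 → |·| ≈ 10.05, ∠ ≈ 84.29°
pole (1 + j10·0.005) = 1 + j0.05 → |·| ≈ 1.0012, ∠ ≈ 2.86°
|T| = 1 · 10.05 / (1.0012) ≈ 10.038
Gain = 20 log₁₀(10.038) ≈ 20.03 dB
∠T = (84.29°) − (2.86°) = 81.43°

20.0 dB, 81.4°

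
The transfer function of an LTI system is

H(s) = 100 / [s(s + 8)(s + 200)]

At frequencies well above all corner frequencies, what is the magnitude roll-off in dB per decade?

-60 dB/decade

Each pole contributes −20 dB/decade at high frequency; each zero contributes +20 dB/decade.
Net: 0 zero(s) − 3 pole(s) → -60 dB/decade.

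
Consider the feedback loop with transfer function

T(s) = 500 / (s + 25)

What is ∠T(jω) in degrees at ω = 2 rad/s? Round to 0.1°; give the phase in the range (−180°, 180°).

-4.6°

At s = jω = j2:
pole (s+25): 25 + j2 → |·| = √(25²+2²) = √629 ≈ 25.08, ∠ = arctan(2/25) ≈ 4.57°
∠T = 0.00° − 4.57° = -4.57°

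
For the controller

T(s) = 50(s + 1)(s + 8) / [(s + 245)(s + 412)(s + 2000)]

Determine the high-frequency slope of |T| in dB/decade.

-20 dB/decade

Each pole contributes −20 dB/decade at high frequency; each zero contributes +20 dB/decade.
Net: 2 zero(s) − 3 pole(s) → -20 dB/decade.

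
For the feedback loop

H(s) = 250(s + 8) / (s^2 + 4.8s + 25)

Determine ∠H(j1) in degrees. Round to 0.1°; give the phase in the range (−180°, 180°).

At s = jω = j1:
zero (s+8): 8 + j1 → |·| = √(8²+1²) = √65 ≈ 8.0623, ∠ = arctan(1/8) ≈ 7.13°
quadratic: (j1)² + 4.8·j1 + 25 = 24 + j4.8 → |·| ≈ 24.475, ∠ ≈ 11.31°
∠H = 7.13° − 11.31° = -4.18°

-4.2°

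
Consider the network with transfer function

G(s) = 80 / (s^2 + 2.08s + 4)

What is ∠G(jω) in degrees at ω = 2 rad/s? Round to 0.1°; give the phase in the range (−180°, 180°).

-90.0°

At s = jω = j2:
quadratic: (j2)² + 2.08·j2 + 4 = 0 + j4.16 → |·| ≈ 4.16, ∠ ≈ 90.00°
∠G = 0.00° − 90.00° = -90.00°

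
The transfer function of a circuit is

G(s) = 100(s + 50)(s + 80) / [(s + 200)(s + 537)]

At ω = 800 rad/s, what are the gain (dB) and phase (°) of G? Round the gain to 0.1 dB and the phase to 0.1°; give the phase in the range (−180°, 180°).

At s = jω = j800:
zero (s+50): 50 + j800 → |·| = √(50²+800²) = √642500 ≈ 801.56, ∠ = arctan(800/50) ≈ 86.42°
zero (s+80): 80 + j800 → |·| = √(80²+800²) = √646400 ≈ 803.99, ∠ = arctan(800/80) ≈ 84.29°
pole (s+200): 200 + j800 → |·| = √(200²+800²) = √680000 ≈ 824.62, ∠ = arctan(800/200) ≈ 75.96°
pole (s+537): 537 + j800 → |·| = √(537²+800²) = √928369 ≈ 963.52, ∠ = arctan(800/537) ≈ 56.13°
|G| = 100 · 6.4445e+05 / 7.9454e+05 ≈ 81.11
Gain = 20 log₁₀(81.11) ≈ 38.18 dB
∠G = 170.71° − 132.09° = 38.62°

38.2 dB, 38.6°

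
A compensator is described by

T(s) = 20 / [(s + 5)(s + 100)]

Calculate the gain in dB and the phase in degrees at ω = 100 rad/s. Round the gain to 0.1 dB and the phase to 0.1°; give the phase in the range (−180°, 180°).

At s = jω = j100:
pole (s+5): 5 + j100 → |·| = √(5²+100²) = √10025 ≈ 100.12, ∠ = arctan(100/5) ≈ 87.14°
pole (s+100): 100 + j100 → |·| = √(100²+100²) = √20000 ≈ 141.42, ∠ = arctan(100/100) ≈ 45.00°
|T| = 20 / 14159 ≈ 0.0014125
Gain = 20 log₁₀(0.0014125) ≈ -57.00 dB
∠T = 0.00° − 132.14° = -132.14°

-57.0 dB, -132.1°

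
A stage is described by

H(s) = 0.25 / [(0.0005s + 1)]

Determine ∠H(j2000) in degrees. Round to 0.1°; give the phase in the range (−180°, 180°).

At ω = 2000 rad/s:
pole (1 + j2000·0.0005) = 1 + j1 → |·| ≈ 1.4142, ∠ ≈ 45.00°
∠H = (0°) − (45.00°) = -45.00°

-45.0°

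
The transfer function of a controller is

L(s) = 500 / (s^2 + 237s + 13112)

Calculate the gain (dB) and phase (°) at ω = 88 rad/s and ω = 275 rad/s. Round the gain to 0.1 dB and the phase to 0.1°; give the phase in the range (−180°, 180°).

Substitute s = j88:
Numerator: 500 = 500 + j0
Denominator: (j88)^2 + 237(j88) + 13112 = 5368 + j20856
|N| = √(500² + 0²) ≈ 500, ∠N ≈ 0.00°
|D| = √(5368² + 20856²) ≈ 21536, ∠D ≈ 75.57°
|L| = 500 / 21536 ≈ 0.023217
Gain = 20 log₁₀(0.023217) ≈ -32.68 dB
∠L = 0.00° − 75.57° = -75.57°

Substitute s = j275:
Numerator: 500 = 500 + j0
Denominator: (j275)^2 + 237(j275) + 13112 = -62513 + j65175
|N| = √(500² + 0²) ≈ 500, ∠N ≈ 0.00°
|D| = √(62513² + 65175²) ≈ 90309, ∠D ≈ 133.81°
|L| = 500 / 90309 ≈ 0.0055365
Gain = 20 log₁₀(0.0055365) ≈ -45.14 dB
∠L = 0.00° − 133.81° = -133.81°

ω = 88: -32.7 dB, -75.6°; ω = 275: -45.1 dB, -133.8°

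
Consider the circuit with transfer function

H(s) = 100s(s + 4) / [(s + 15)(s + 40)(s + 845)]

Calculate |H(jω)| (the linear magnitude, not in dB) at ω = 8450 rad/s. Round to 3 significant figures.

0.0118

At s = jω = j8450:
zero (s+4): 4 + j8450 → |·| = √(4²+8450²) = √71402516 ≈ 8450, ∠ = arctan(8450/4) ≈ 89.97°
zero at origin: s = j8450 → |·| = 8450, ∠ = 90.00°
pole (s+15): 15 + j8450 → |·| = √(15²+8450²) = √71402725 ≈ 8450, ∠ = arctan(8450/15) ≈ 89.90°
pole (s+40): 40 + j8450 → |·| = √(40²+8450²) = √71404100 ≈ 8450.1, ∠ = arctan(8450/40) ≈ 89.73°
pole (s+845): 845 + j8450 → |·| = √(845²+8450²) = √72116525 ≈ 8492.1, ∠ = arctan(8450/845) ≈ 84.29°
|H| = 100 · 7.1402e+07 / 6.0636e+11 ≈ 0.011776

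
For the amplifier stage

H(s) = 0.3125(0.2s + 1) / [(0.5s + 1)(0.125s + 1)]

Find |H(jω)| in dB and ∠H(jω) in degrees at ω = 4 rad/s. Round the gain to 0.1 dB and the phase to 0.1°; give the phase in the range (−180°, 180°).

-15.9 dB, -51.3°

At ω = 4 rad/s:
zero (1 + j4·0.2) = 1 + j0.8 → |·| ≈ 1.2806, ∠ ≈ 38.66°
pole (1 + j4·0.5) = 1 + j2 → |·| ≈ 2.2361, ∠ ≈ 63.43°
pole (1 + j4·0.125) = 1 + j0.5 → |·| ≈ 1.118, ∠ ≈ 26.57°
|H| = 0.3125 · 1.2806 / (2.2361 · 1.118) ≈ 0.16008
Gain = 20 log₁₀(0.16008) ≈ -15.91 dB
∠H = (38.66°) − (63.43° + 26.57°) = -51.34°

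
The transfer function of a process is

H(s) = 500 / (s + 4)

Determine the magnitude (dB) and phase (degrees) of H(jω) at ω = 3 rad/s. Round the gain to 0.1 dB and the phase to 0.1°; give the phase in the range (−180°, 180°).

Substitute s = j3:
Numerator: 500 = 500 + j0
Denominator: (j3) + 4 = 4 + j3
|N| = √(500² + 0²) ≈ 500, ∠N ≈ 0.00°
|D| = √(4² + 3²) ≈ 5, ∠D ≈ 36.87°
|H| = 500 / 5 ≈ 100
Gain = 20 log₁₀(100) ≈ 40.00 dB
∠H = 0.00° − 36.87° = -36.87°

40.0 dB, -36.9°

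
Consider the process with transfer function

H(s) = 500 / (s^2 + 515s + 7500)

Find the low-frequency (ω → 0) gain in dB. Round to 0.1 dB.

-23.5 dB

H(0) = 500 / 7500 ≈ 0.066667
20 log₁₀(0.066667) ≈ -23.52 dB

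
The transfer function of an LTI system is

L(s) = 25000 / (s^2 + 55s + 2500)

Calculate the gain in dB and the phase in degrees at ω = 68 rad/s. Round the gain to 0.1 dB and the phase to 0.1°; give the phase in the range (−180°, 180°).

15.3 dB, -119.6°

At s = jω = j68:
quadratic: (j68)² + 55·j68 + 2500 = -2124 + j3740 → |·| ≈ 4301, ∠ ≈ 119.59°
|L| = 25000 / 4301 ≈ 5.8126
Gain = 20 log₁₀(5.8126) ≈ 15.29 dB
∠L = 0.00° − 119.59° = -119.59°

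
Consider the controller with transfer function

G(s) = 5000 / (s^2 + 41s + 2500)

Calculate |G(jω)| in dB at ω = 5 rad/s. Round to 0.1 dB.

6.1 dB

At s = jω = j5:
quadratic: (j5)² + 41·j5 + 2500 = 2475 + j205 → |·| ≈ 2483.5, ∠ ≈ 4.73°
|G| = 5000 / 2483.5 ≈ 2.0133
Gain = 20 log₁₀(2.0133) ≈ 6.08 dB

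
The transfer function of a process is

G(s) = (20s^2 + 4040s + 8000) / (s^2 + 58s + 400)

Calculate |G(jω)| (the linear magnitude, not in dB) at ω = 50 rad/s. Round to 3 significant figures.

57.6

Substitute s = j50:
Numerator: 20(j50)^2 + 4040(j50) + 8000 = -42000 + j202000
Denominator: (j50)^2 + 58(j50) + 400 = -2100 + j2900
|N| = √(42000² + 202000²) ≈ 2.0632e+05, ∠N ≈ 101.75°
|D| = √(2100² + 2900²) ≈ 3580.5, ∠D ≈ 125.91°
|G| = 2.0632e+05 / 3580.5 ≈ 57.623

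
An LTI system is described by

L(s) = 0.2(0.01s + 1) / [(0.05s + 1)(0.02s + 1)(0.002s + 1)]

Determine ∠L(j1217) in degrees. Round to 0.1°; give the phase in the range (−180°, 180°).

-159.1°

At ω = 1217 rad/s:
zero (1 + j1217·0.01) = 1 + j12.17 → |·| ≈ 12.211, ∠ ≈ 85.30°
pole (1 + j1217·0.05) = 1 + j60.85 → |·| ≈ 60.858, ∠ ≈ 89.06°
pole (1 + j1217·0.02) = 1 + j24.34 → |·| ≈ 24.361, ∠ ≈ 87.65°
pole (1 + j1217·0.002) = 1 + j2.434 → |·| ≈ 2.6314, ∠ ≈ 67.66°
∠L = (85.30°) − (89.06° + 87.65° + 67.66°) = -159.07°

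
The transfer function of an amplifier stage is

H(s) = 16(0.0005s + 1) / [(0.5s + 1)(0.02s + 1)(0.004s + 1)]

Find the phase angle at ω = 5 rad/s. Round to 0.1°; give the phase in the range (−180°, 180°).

At ω = 5 rad/s:
zero (1 + j5·0.0005) = 1 + j0.0025 → |·| ≈ 1, ∠ ≈ 0.14°
pole (1 + j5·0.5) = 1 + j2.5 → |·| ≈ 2.6926, ∠ ≈ 68.20°
pole (1 + j5·0.02) = 1 + j0.1 → |·| ≈ 1.005, ∠ ≈ 5.71°
pole (1 + j5·0.004) = 1 + j0.02 → |·| ≈ 1.0002, ∠ ≈ 1.15°
∠H = (0.14°) − (68.20° + 5.71° + 1.15°) = -74.92°

-74.9°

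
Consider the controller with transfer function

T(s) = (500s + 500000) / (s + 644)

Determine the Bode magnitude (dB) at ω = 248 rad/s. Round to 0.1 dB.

57.5 dB

Substitute s = j248:
Numerator: 500(j248) + 500000 = 500000 + j124000
Denominator: (j248) + 644 = 644 + j248
|N| = √(500000² + 124000²) ≈ 5.1515e+05, ∠N ≈ 13.93°
|D| = √(644² + 248²) ≈ 690.1, ∠D ≈ 21.06°
|T| = 5.1515e+05 / 690.1 ≈ 746.49
Gain = 20 log₁₀(746.49) ≈ 57.46 dB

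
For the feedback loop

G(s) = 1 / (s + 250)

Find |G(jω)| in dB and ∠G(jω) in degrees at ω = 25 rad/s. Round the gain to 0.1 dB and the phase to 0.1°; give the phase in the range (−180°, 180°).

-48.0 dB, -5.7°

Substitute s = j25:
Numerator: 1 = 1 + j0
Denominator: (j25) + 250 = 250 + j25
|N| = √(1² + 0²) ≈ 1, ∠N ≈ 0.00°
|D| = √(250² + 25²) ≈ 251.25, ∠D ≈ 5.71°
|G| = 1 / 251.25 ≈ 0.0039801
Gain = 20 log₁₀(0.0039801) ≈ -48.00 dB
∠G = 0.00° − 5.71° = -5.71°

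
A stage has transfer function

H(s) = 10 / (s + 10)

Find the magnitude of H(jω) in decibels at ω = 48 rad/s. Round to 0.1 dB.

At s = jω = j48:
pole (s+10): 10 + j48 → |·| = √(10²+48²) = √2404 ≈ 49.031, ∠ = arctan(48/10) ≈ 78.23°
|H| = 10 / 49.031 ≈ 0.20395
Gain = 20 log₁₀(0.20395) ≈ -13.81 dB

-13.8 dB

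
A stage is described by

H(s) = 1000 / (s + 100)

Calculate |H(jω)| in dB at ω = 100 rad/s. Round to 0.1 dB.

17.0 dB

Substitute s = j100:
Numerator: 1000 = 1000 + j0
Denominator: (j100) + 100 = 100 + j100
|N| = √(1000² + 0²) ≈ 1000, ∠N ≈ 0.00°
|D| = √(100² + 100²) ≈ 141.42, ∠D ≈ 45.00°
|H| = 1000 / 141.42 ≈ 7.0711
Gain = 20 log₁₀(7.0711) ≈ 16.99 dB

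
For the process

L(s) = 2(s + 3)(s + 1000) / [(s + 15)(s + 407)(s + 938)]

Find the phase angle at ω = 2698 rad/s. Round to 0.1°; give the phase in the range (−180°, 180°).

-82.3°

At s = jω = j2698:
zero (s+3): 3 + j2698 → |·| = √(3²+2698²) = √7279213 ≈ 2698, ∠ = arctan(2698/3) ≈ 89.94°
zero (s+1000): 1000 + j2698 → |·| = √(1000²+2698²) = √8279204 ≈ 2877.4, ∠ = arctan(2698/1000) ≈ 69.66°
pole (s+15): 15 + j2698 → |·| = √(15²+2698²) = √7279429 ≈ 2698, ∠ = arctan(2698/15) ≈ 89.68°
pole (s+407): 407 + j2698 → |·| = √(407²+2698²) = √7444853 ≈ 2728.5, ∠ = arctan(2698/407) ≈ 81.42°
pole (s+938): 938 + j2698 → |·| = √(938²+2698²) = √8159048 ≈ 2856.4, ∠ = arctan(2698/938) ≈ 70.83°
∠L = 159.60° − 241.93° = -82.33°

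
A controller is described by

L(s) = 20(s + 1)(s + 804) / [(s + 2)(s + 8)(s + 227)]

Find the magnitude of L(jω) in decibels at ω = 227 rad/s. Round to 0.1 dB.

-12.8 dB

At s = jω = j227:
zero (s+1): 1 + j227 → |·| = √(1²+227²) = √51530 ≈ 227, ∠ = arctan(227/1) ≈ 89.75°
zero (s+804): 804 + j227 → |·| = √(804²+227²) = √697945 ≈ 835.43, ∠ = arctan(227/804) ≈ 15.77°
pole (s+2): 2 + j227 → |·| = √(2²+227²) = √51533 ≈ 227.01, ∠ = arctan(227/2) ≈ 89.50°
pole (s+8): 8 + j227 → |·| = √(8²+227²) = √51593 ≈ 227.14, ∠ = arctan(227/8) ≈ 87.98°
pole (s+227): 227 + j227 → |·| = √(227²+227²) = √103058 ≈ 321.03, ∠ = arctan(227/227) ≈ 45.00°
|L| = 20 · 1.8964e+05 / 1.6553e+07 ≈ 0.22913
Gain = 20 log₁₀(0.22913) ≈ -12.80 dB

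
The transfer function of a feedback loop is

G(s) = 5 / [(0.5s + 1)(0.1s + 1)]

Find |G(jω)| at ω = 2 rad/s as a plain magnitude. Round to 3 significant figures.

At ω = 2 rad/s:
pole (1 + j2·0.5) = 1 + j1 → |·| ≈ 1.4142, ∠ ≈ 45.00°
pole (1 + j2·0.1) = 1 + j0.2 → |·| ≈ 1.0198, ∠ ≈ 11.31°
|G| = 5 · 1 / (1.4142 · 1.0198) ≈ 3.4669

3.47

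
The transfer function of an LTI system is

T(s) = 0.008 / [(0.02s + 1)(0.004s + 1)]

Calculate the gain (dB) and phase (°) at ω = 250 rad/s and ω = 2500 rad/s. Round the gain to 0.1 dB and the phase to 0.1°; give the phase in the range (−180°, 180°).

ω = 250: -59.1 dB, -123.7°; ω = 2500: -96.0 dB, -173.1°

At ω = 250 rad/s:
pole (1 + j250·0.02) = 1 + j5 → |·| ≈ 5.099, ∠ ≈ 78.69°
pole (1 + j250·0.004) = 1 + j1 → |·| ≈ 1.4142, ∠ ≈ 45.00°
|T| = 0.008 · 1 / (5.099 · 1.4142) ≈ 0.0011094
Gain = 20 log₁₀(0.0011094) ≈ -59.10 dB
∠T = (0°) − (78.69° + 45.00°) = -123.69°

At ω = 2500 rad/s:
pole (1 + j2500·0.02) = 1 + j50 → |·| ≈ 50.01, ∠ ≈ 88.85°
pole (1 + j2500·0.004) = 1 + j10 → |·| ≈ 10.05, ∠ ≈ 84.29°
|T| = 0.008 · 1 / (50.01 · 10.05) ≈ 1.5917e-05
Gain = 20 log₁₀(1.5917e-05) ≈ -95.96 dB
∠T = (0°) − (88.85° + 84.29°) = -173.14°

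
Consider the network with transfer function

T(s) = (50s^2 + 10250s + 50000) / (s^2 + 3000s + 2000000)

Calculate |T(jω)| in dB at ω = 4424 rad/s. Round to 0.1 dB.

Substitute s = j4424:
Numerator: 50(j4424)^2 + 10250(j4424) + 50000 = -978538800 + j45346000
Denominator: (j4424)^2 + 3000(j4424) + 2000000 = -17571776 + j13272000
|N| = √(978538800² + 45346000²) ≈ 9.7959e+08, ∠N ≈ 177.35°
|D| = √(17571776² + 13272000²) ≈ 2.2021e+07, ∠D ≈ 142.94°
|T| = 9.7959e+08 / 2.2021e+07 ≈ 44.484
Gain = 20 log₁₀(44.484) ≈ 32.96 dB

33.0 dB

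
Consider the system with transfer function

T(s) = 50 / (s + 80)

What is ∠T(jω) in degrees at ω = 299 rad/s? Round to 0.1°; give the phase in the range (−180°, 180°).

Substitute s = j299:
Numerator: 50 = 50 + j0
Denominator: (j299) + 80 = 80 + j299
|N| = √(50² + 0²) ≈ 50, ∠N ≈ 0.00°
|D| = √(80² + 299²) ≈ 309.52, ∠D ≈ 75.02°
∠T = 0.00° − 75.02° = -75.02°

-75.0°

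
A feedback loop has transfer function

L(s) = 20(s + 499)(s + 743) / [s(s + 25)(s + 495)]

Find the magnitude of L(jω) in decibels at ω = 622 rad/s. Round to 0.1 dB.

-26.0 dB

At s = jω = j622:
zero (s+499): 499 + j622 → |·| = √(499²+622²) = √635885 ≈ 797.42, ∠ = arctan(622/499) ≈ 51.26°
zero (s+743): 743 + j622 → |·| = √(743²+622²) = √938933 ≈ 968.99, ∠ = arctan(622/743) ≈ 39.93°
pole (s+25): 25 + j622 → |·| = √(25²+622²) = √387509 ≈ 622.5, ∠ = arctan(622/25) ≈ 87.70°
pole (s+495): 495 + j622 → |·| = √(495²+622²) = √631909 ≈ 794.93, ∠ = arctan(622/495) ≈ 51.49°
pole at origin: |s| = 622, ∠ = 90.00° (in denominator)
|L| = 20 · 7.7269e+05 / 3.0779e+08 ≈ 0.050209
Gain = 20 log₁₀(0.050209) ≈ -25.98 dB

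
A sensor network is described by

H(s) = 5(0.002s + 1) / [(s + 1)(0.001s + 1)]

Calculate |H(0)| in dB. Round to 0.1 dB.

14.0 dB

H(0) = 5 · 1 / 1 = 5
20 log₁₀(5) ≈ 13.98 dB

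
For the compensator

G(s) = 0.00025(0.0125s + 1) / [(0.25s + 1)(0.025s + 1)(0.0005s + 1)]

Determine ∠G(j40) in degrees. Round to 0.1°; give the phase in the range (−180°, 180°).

-103.9°

At ω = 40 rad/s:
zero (1 + j40·0.0125) = 1 + j0.5 → |·| ≈ 1.118, ∠ ≈ 26.57°
pole (1 + j40·0.25) = 1 + j10 → |·| ≈ 10.05, ∠ ≈ 84.29°
pole (1 + j40·0.025) = 1 + j1 → |·| ≈ 1.4142, ∠ ≈ 45.00°
pole (1 + j40·0.0005) = 1 + j0.02 → |·| ≈ 1.0002, ∠ ≈ 1.15°
∠G = (26.57°) − (84.29° + 45.00° + 1.15°) = -103.87°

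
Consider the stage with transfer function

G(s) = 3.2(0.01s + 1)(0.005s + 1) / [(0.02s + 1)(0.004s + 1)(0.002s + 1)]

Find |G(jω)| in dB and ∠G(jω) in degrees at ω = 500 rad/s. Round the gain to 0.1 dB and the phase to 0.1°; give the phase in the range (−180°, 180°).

At ω = 500 rad/s:
zero (1 + j500·0.01) = 1 + j5 → |·| ≈ 5.099, ∠ ≈ 78.69°
zero (1 + j500·0.005) = 1 + j2.5 → |·| ≈ 2.6926, ∠ ≈ 68.20°
pole (1 + j500·0.02) = 1 + j10 → |·| ≈ 10.05, ∠ ≈ 84.29°
pole (1 + j500·0.004) = 1 + j2 → |·| ≈ 2.2361, ∠ ≈ 63.43°
pole (1 + j500·0.002) = 1 + j1 → |·| ≈ 1.4142, ∠ ≈ 45.00°
|G| = 3.2 · 5.099 · 2.6926 / (10.05 · 2.2361 · 1.4142) ≈ 1.3824
Gain = 20 log₁₀(1.3824) ≈ 2.81 dB
∠G = (78.69° + 68.20°) − (84.29° + 63.43° + 45.00°) = -45.83°

2.8 dB, -45.8°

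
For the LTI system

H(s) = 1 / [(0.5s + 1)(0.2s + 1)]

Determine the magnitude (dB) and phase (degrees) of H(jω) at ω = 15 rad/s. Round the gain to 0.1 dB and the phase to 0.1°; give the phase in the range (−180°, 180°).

At ω = 15 rad/s:
pole (1 + j15·0.5) = 1 + j7.5 → |·| ≈ 7.5664, ∠ ≈ 82.41°
pole (1 + j15·0.2) = 1 + j3 → |·| ≈ 3.1623, ∠ ≈ 71.57°
|H| = 1 · 1 / (7.5664 · 3.1623) ≈ 0.041793
Gain = 20 log₁₀(0.041793) ≈ -27.58 dB
∠H = (0°) − (82.41° + 71.57°) = -153.98°

-27.6 dB, -154.0°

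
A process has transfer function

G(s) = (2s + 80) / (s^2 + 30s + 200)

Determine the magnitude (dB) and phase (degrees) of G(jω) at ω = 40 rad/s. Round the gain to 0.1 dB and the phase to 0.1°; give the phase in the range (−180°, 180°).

-24.2 dB, -94.4°

Substitute s = j40:
Numerator: 2(j40) + 80 = 80 + j80
Denominator: (j40)^2 + 30(j40) + 200 = -1400 + j1200
|N| = √(80² + 80²) ≈ 113.14, ∠N ≈ 45.00°
|D| = √(1400² + 1200²) ≈ 1843.9, ∠D ≈ 139.40°
|G| = 113.14 / 1843.9 ≈ 0.061359
Gain = 20 log₁₀(0.061359) ≈ -24.24 dB
∠G = 45.00° − 139.40° = -94.40°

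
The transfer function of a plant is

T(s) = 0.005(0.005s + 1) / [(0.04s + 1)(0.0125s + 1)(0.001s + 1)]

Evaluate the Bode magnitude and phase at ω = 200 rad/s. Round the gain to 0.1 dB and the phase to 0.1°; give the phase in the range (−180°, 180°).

At ω = 200 rad/s:
zero (1 + j200·0.005) = 1 + j1 → |·| ≈ 1.4142, ∠ ≈ 45.00°
pole (1 + j200·0.04) = 1 + j8 → |·| ≈ 8.0623, ∠ ≈ 82.87°
pole (1 + j200·0.0125) = 1 + j2.5 → |·| ≈ 2.6926, ∠ ≈ 68.20°
pole (1 + j200·0.001) = 1 + j0.2 → |·| ≈ 1.0198, ∠ ≈ 11.31°
|T| = 0.005 · 1.4142 / (8.0623 · 2.6926 · 1.0198) ≈ 0.0003194
Gain = 20 log₁₀(0.0003194) ≈ -69.91 dB
∠T = (45.00°) − (82.87° + 68.20° + 11.31°) = -117.38°

-69.9 dB, -117.4°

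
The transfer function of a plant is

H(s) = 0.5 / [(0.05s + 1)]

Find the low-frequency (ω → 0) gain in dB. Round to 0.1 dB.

H(0) = 0.5 · 1 / 1 = 0.5
20 log₁₀(0.5) ≈ -6.02 dB

-6.0 dB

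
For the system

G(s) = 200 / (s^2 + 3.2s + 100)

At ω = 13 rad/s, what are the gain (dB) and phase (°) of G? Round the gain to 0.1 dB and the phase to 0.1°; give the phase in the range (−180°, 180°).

7.9 dB, -148.9°

At s = jω = j13:
quadratic: (j13)² + 3.2·j13 + 100 = -69 + j41.6 → |·| ≈ 80.57, ∠ ≈ 148.91°
|G| = 200 / 80.57 ≈ 2.4823
Gain = 20 log₁₀(2.4823) ≈ 7.90 dB
∠G = 0.00° − 148.91° = -148.91°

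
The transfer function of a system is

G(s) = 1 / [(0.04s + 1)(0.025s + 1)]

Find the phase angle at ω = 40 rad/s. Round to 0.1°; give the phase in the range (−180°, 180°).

-103.0°

At ω = 40 rad/s:
pole (1 + j40·0.04) = 1 + j1.6 → |·| ≈ 1.8868, ∠ ≈ 57.99°
pole (1 + j40·0.025) = 1 + j1 → |·| ≈ 1.4142, ∠ ≈ 45.00°
∠G = (0°) − (57.99° + 45.00°) = -102.99°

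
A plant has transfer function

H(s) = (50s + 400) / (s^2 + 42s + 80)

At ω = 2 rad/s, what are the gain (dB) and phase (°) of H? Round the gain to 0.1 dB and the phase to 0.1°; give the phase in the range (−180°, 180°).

11.2 dB, -33.8°

Substitute s = j2:
Numerator: 50(j2) + 400 = 400 + j100
Denominator: (j2)^2 + 42(j2) + 80 = 76 + j84
|N| = √(400² + 100²) ≈ 412.31, ∠N ≈ 14.04°
|D| = √(76² + 84²) ≈ 113.28, ∠D ≈ 47.86°
|H| = 412.31 / 113.28 ≈ 3.6397
Gain = 20 log₁₀(3.6397) ≈ 11.22 dB
∠H = 14.04° − 47.86° = -33.82°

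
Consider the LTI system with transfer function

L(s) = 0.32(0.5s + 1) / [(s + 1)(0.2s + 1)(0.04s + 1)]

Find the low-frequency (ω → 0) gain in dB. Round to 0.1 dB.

-9.9 dB

L(0) = 0.32 · 1 / 1 = 0.32
20 log₁₀(0.32) ≈ -9.90 dB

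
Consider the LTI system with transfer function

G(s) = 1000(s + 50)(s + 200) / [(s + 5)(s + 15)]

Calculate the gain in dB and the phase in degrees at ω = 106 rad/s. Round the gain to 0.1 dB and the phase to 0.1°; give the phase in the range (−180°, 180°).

67.4 dB, -76.6°

At s = jω = j106:
zero (s+50): 50 + j106 → |·| = √(50²+106²) = √13736 ≈ 117.2, ∠ = arctan(106/50) ≈ 64.75°
zero (s+200): 200 + j106 → |·| = √(200²+106²) = √51236 ≈ 226.35, ∠ = arctan(106/200) ≈ 27.92°
pole (s+5): 5 + j106 → |·| = √(5²+106²) = √11261 ≈ 106.12, ∠ = arctan(106/5) ≈ 87.30°
pole (s+15): 15 + j106 → |·| = √(15²+106²) = √11461 ≈ 107.06, ∠ = arctan(106/15) ≈ 81.95°
|G| = 1000 · 26528 / 11361 ≈ 2335
Gain = 20 log₁₀(2335) ≈ 67.37 dB
∠G = 92.67° − 169.25° = -76.58°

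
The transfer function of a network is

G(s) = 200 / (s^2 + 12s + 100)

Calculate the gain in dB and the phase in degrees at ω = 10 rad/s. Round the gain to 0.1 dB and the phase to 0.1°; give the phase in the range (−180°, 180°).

4.4 dB, -90.0°

At s = jω = j10:
quadratic: (j10)² + 12·j10 + 100 = 0 + j120 → |·| ≈ 120, ∠ ≈ 90.00°
|G| = 200 / 120 ≈ 1.6667
Gain = 20 log₁₀(1.6667) ≈ 4.44 dB
∠G = 0.00° − 90.00° = -90.00°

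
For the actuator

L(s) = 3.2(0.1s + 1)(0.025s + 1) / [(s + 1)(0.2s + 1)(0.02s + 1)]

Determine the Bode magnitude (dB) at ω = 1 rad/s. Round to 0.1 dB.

7.0 dB

At ω = 1 rad/s:
zero (1 + j1·0.1) = 1 + j0.1 → |·| ≈ 1.005, ∠ ≈ 5.71°
zero (1 + j1·0.025) = 1 + j0.025 → |·| ≈ 1.0003, ∠ ≈ 1.43°
pole (1 + j1·1) = 1 + j1 → |·| ≈ 1.4142, ∠ ≈ 45.00°
pole (1 + j1·0.2) = 1 + j0.2 → |·| ≈ 1.0198, ∠ ≈ 11.31°
pole (1 + j1·0.02) = 1 + j0.02 → |·| ≈ 1.0002, ∠ ≈ 1.15°
|L| = 3.2 · 1.005 · 1.0003 / (1.4142 · 1.0198 · 1.0002) ≈ 2.2301
Gain = 20 log₁₀(2.2301) ≈ 6.97 dB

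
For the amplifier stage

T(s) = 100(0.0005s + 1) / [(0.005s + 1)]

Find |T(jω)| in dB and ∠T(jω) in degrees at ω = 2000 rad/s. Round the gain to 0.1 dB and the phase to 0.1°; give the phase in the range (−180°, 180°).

23.0 dB, -39.3°

At ω = 2000 rad/s:
zero (1 + j2000·0.0005) = 1 + j1 → |·| ≈ 1.4142, ∠ ≈ 45.00°
pole (1 + j2000·0.005) = 1 + j10 → |·| ≈ 10.05, ∠ ≈ 84.29°
|T| = 100 · 1.4142 / (10.05) ≈ 14.072
Gain = 20 log₁₀(14.072) ≈ 22.97 dB
∠T = (45.00°) − (84.29°) = -39.29°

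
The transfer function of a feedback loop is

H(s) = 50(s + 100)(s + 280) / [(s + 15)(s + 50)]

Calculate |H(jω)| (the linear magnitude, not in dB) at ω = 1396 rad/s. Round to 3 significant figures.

51.1

At s = jω = j1396:
zero (s+100): 100 + j1396 → |·| = √(100²+1396²) = √1958816 ≈ 1399.6, ∠ = arctan(1396/100) ≈ 85.90°
zero (s+280): 280 + j1396 → |·| = √(280²+1396²) = √2027216 ≈ 1423.8, ∠ = arctan(1396/280) ≈ 78.66°
pole (s+15): 15 + j1396 → |·| = √(15²+1396²) = √1949041 ≈ 1396.1, ∠ = arctan(1396/15) ≈ 89.38°
pole (s+50): 50 + j1396 → |·| = √(50²+1396²) = √1951316 ≈ 1396.9, ∠ = arctan(1396/50) ≈ 87.95°
|H| = 50 · 1.9928e+06 / 1.9502e+06 ≈ 51.092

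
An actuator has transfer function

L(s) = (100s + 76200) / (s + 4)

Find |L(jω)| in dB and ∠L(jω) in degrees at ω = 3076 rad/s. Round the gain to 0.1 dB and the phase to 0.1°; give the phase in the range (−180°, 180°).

40.3 dB, -13.8°

Substitute s = j3076:
Numerator: 100(j3076) + 76200 = 76200 + j307600
Denominator: (j3076) + 4 = 4 + j3076
|N| = √(76200² + 307600²) ≈ 3.169e+05, ∠N ≈ 76.09°
|D| = √(4² + 3076²) ≈ 3076, ∠D ≈ 89.93°
|L| = 3.169e+05 / 3076 ≈ 103.02
Gain = 20 log₁₀(103.02) ≈ 40.26 dB
∠L = 76.09° − 89.93° = -13.84°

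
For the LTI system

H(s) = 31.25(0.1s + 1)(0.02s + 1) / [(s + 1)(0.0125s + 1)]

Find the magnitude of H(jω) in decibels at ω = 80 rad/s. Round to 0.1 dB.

12.5 dB

At ω = 80 rad/s:
zero (1 + j80·0.1) = 1 + j8 → |·| ≈ 8.0623, ∠ ≈ 82.87°
zero (1 + j80·0.02) = 1 + j1.6 → |·| ≈ 1.8868, ∠ ≈ 57.99°
pole (1 + j80·1) = 1 + j80 → |·| ≈ 80.006, ∠ ≈ 89.28°
pole (1 + j80·0.0125) = 1 + j1 → |·| ≈ 1.4142, ∠ ≈ 45.00°
|H| = 31.25 · 8.0623 · 1.8868 / (80.006 · 1.4142) ≈ 4.2015
Gain = 20 log₁₀(4.2015) ≈ 12.47 dB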